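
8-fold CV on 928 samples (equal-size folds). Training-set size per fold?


Fold size = 928/8 = 116
Training per fold = 928 - 116 = 812

812


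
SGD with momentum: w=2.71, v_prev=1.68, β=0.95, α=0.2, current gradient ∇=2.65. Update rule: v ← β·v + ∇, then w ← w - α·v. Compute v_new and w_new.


v_new = 0.95·1.68 + 2.65 = 1.596 + 2.65 = 4.246
w_new = 2.71 - 0.2·4.246 = 2.71 - 0.8492 = 1.8608

v_new=4.246, w_new=1.8608


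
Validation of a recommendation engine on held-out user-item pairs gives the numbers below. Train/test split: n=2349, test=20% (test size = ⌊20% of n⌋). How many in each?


Test = ⌊2349·20/100⌋ = 469
Train = 2349 - 469 = 1880

Train: 1880, Test: 469


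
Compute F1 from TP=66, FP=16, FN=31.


Precision = 66/82 = 0.8049
Recall = 66/97 = 0.6804
F1 = 2·P·R/(P+R) = 2·TP/(2·TP+FP+FN) = 132/(132+16+31) = 132/179 = 0.7374

0.7374


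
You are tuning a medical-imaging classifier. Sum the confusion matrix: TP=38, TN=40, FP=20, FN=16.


Total = TP + TN + FP + FN
= 38 + 40 + 20 + 16
= 114
(Predicted positive: 58, predicted negative: 56)

114


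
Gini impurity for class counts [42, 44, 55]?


Probabilities: [42/141, 44/141, 55/141] ≈ [0.2979, 0.3121, 0.3901]
Σpᵢ² = (1764 + 1936 + 3025)/141² = 6725/19881
Gini = 1 - Σpᵢ² = 1 - 6725/19881 = 0.6617

0.6617


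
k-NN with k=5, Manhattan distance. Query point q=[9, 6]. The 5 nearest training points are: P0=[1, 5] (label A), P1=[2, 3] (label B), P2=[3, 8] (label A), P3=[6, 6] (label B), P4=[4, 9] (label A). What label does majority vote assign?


d(q,P0) = 9  (label A)
d(q,P1) = 10  (label B)
d(q,P2) = 8  (label A)
d(q,P3) = 3  (label B)
d(q,P4) = 8  (label A)
Votes: A=3, B=2
Majority → A

A


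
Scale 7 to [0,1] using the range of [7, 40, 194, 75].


min=7, max=194
(7-7)/(194-7) = 0/187 = 0.0

0.0


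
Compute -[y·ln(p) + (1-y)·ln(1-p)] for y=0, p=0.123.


BCE = -[y·ln(p) + (1-y)·ln(1-p)]
= -0 - 1·ln(1-0.123)
= -ln(0.877) = 0.1312

0.1312


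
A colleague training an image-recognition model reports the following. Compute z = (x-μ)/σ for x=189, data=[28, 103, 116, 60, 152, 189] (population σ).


μ = 108, σ = 53.6812
z = (189 - 108)/53.6812 = 1.5089

1.5089


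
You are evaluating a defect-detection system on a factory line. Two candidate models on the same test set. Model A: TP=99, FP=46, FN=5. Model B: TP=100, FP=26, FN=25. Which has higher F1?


Model A: P=99/145=0.6828, R=99/104=0.9519, F1=2PR/(P+R)=2TP/(2TP+FP+FN)=198/249=0.7952
Model B: P=100/126=0.7937, R=100/125=0.8, F1=2PR/(P+R)=2TP/(2TP+FP+FN)=200/251=0.7968
0.7952 < 0.7968 → Model B

Model B


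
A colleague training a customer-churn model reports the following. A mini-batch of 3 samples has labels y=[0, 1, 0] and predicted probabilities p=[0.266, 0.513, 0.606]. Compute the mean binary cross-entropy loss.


L[0] = -ln(1-0.266) = -ln(0.734) = 0.3092
L[1] = -ln(0.513) = 0.6675
L[2] = -ln(1-0.606) = -ln(0.394) = 0.9314
mean = (0.3092 + 0.6675 + 0.9314)/3 = 0.636

0.636


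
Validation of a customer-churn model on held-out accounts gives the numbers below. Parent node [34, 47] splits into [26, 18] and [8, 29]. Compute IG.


Parent = [34, 47], H_parent = 0.9813
H_left = 0.976 (n=44), H_right = 0.7532 (n=37)
H_children = (44/81)·0.976 + (37/81)·0.7532 = 0.8742
IG = 0.9813 - 0.8742 = 0.1071

0.1071


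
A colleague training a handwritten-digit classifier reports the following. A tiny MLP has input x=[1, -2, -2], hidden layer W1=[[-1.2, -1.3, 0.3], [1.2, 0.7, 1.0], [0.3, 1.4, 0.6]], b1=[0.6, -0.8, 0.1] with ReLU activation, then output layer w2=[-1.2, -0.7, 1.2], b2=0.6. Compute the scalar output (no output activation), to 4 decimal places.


z1[0] = (-1.2)·(1) + (-1.3)·(-2) + (0.3)·(-2) + 0.6 = 1.4
z1[1] = (1.2)·(1) + (0.7)·(-2) + (1.0)·(-2) - 0.8 = -3.0
z1[2] = (0.3)·(1) + (1.4)·(-2) + (0.6)·(-2) + 0.1 = -3.6
h = ReLU(z1) = [1.4, 0.0, 0.0]
output = (-1.2)·(1.4) + (-0.7)·(0.0) + (1.2)·(0.0) + 0.6 = -1.08

-1.08


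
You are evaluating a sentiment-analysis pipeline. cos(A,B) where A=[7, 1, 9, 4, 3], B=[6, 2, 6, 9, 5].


A·B = 7·6 + 1·2 + 9·6 + 4·9 + 3·5 = 149
‖A‖ = √156 = 12.49, ‖B‖ = √182 = 13.4907
cos = 149/(√156·√182) = 149/√28392 = 0.8843

0.8843


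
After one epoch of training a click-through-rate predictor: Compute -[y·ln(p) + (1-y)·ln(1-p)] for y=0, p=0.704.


BCE = -[y·ln(p) + (1-y)·ln(1-p)]
= -0 - 1·ln(1-0.704)
= -ln(0.296) = 1.2174

1.2174


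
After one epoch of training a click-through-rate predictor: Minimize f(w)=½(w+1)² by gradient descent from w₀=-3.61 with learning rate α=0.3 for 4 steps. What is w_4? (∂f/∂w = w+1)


step 1: grad = -3.61+1 = -2.61; w = -3.61 - 0.3·(-2.61) = -2.827
step 2: grad = -2.827+1 = -1.827; w = -2.827 - 0.3·(-1.827) = -2.2789
step 3: grad = -2.2789+1 = -1.2789; w = -2.2789 - 0.3·(-1.2789) = -1.89523
step 4: grad = -1.89523+1 = -0.89523; w = -1.89523 - 0.3·(-0.89523) = -1.626661

-1.626661


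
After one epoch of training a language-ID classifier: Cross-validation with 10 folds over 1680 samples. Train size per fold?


Fold size = 1680/10 = 168
Training per fold = 1680 - 168 = 1512

1512


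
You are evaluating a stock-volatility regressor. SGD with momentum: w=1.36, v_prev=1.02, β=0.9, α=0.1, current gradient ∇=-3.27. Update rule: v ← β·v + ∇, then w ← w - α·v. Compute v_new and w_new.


v_new = 0.9·1.02 - 3.27 = 0.918 - 3.27 = -2.352
w_new = 1.36 - 0.1·-2.352 = 1.36 + 0.2352 = 1.5952

v_new=-2.352, w_new=1.5952


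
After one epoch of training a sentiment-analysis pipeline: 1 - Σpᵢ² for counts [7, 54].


Probabilities: [7/61, 54/61] ≈ [0.1148, 0.8852]
Σpᵢ² = (49 + 2916)/61² = 2965/3721
Gini = 1 - Σpᵢ² = 1 - 2965/3721 = 0.2032

0.2032


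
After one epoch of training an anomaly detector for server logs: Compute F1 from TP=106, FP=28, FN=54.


Precision = 106/134 = 0.791
Recall = 106/160 = 0.6625
F1 = 2·P·R/(P+R) = 2·TP/(2·TP+FP+FN) = 212/(212+28+54) = 212/294 = 0.7211

0.7211


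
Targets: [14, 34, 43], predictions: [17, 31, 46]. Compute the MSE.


Squared errors: (14-17)²=9, (34-31)²=9, (43-46)²=9
Sum = 27
MSE = 27/3 = 9

9


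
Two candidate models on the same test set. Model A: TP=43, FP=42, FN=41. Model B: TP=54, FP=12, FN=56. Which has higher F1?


Model A: P=43/85=0.5059, R=43/84=0.5119, F1=2PR/(P+R)=2TP/(2TP+FP+FN)=86/169=0.5089
Model B: P=54/66=0.8182, R=54/110=0.4909, F1=2PR/(P+R)=2TP/(2TP+FP+FN)=108/176=0.6136
0.5089 < 0.6136 → Model B

Model B


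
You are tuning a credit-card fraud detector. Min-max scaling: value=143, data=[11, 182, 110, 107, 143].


min=11, max=182
(143-11)/(182-11) = 132/171 = 0.7719

0.7719


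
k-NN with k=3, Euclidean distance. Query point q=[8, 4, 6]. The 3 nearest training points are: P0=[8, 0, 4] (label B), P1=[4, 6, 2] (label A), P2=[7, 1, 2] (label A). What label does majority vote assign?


d(q,P0) = 4.4721  (label B)
d(q,P1) = 6.0  (label A)
d(q,P2) = 5.099  (label A)
Votes: A=2, B=1
Majority → A

A


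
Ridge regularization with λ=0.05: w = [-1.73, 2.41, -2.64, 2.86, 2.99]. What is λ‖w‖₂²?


‖w‖₂² = (-1.73)² + (2.41)² + (-2.64)² + (2.86)² + (2.99)²
     = 2.9929 + 5.8081 + 6.9696 + 8.1796 + 8.9401
     = 32.8903
λ·‖w‖₂² = 0.05·32.8903 = 1.644515

1.644515


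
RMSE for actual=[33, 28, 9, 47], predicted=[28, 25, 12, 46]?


MSE = 44/4 = 11
RMSE = √(44/4) = 3.3166

3.3166


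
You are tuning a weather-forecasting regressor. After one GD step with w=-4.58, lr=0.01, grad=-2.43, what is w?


w_new = w - α·∇
= -4.58 - 0.01·-2.43
= -4.58 + 0.0243
= -4.5557

-4.5557


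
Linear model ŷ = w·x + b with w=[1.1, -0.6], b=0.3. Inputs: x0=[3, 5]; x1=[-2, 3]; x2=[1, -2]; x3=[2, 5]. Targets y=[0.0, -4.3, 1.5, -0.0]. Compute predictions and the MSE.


ŷ0 = (1.1)·(3) + (-0.6)·(5) + 0.3 = 0.6
ŷ1 = (1.1)·(-2) + (-0.6)·(3) + 0.3 = -3.7
ŷ2 = (1.1)·(1) + (-0.6)·(-2) + 0.3 = 2.6
ŷ3 = (1.1)·(2) + (-0.6)·(5) + 0.3 = -0.5
errors² = [0.36, 0.36, 1.21, 0.25]
MSE = 2.1800/4 = 0.545

0.545


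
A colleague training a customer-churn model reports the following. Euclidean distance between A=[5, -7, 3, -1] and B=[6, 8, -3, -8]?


d = √((5-6)² + (-7-8)² + (3+ 3)² + (-1+ 8)²)
  = √(1 + 225 + 36 + 49)
  = √311 = 17.6352

17.6352


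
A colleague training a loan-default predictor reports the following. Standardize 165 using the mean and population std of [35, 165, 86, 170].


μ = 114, σ = 56.4845
z = (165 - 114)/56.4845 = 0.9029

0.9029


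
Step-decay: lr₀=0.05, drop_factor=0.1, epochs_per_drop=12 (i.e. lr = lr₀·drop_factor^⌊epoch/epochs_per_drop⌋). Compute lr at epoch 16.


n_drops = ⌊16/12⌋ = 1
lr = 0.05·0.1^1 = 0.05·0.1 = 0.005

0.005


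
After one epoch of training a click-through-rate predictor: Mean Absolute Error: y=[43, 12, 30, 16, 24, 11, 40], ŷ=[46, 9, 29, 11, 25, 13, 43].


Absolute errors: |43-46|=3, |12-9|=3, |30-29|=1, |16-11|=5, |24-25|=1, |11-13|=2, |40-43|=3
Sum = 18
MAE = 18/7 = 18/7

18/7


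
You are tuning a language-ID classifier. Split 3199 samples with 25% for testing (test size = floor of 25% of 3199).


Test = ⌊3199·25/100⌋ = 799
Train = 3199 - 799 = 2400

Train: 2400, Test: 799


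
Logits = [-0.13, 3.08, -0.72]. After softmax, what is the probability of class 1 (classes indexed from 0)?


Exponentials: e^-0.13=0.8781, e^3.08=21.7584, e^-0.72=0.4868
Sum = 23.1233
Softmax = [0.038, 0.941, 0.0211]
p[1] = 21.7584/23.1233 = 0.941

0.941


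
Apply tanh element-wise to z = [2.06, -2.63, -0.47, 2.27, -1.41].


tanh(2.06) = 0.968
tanh(-2.63) = -0.9897
tanh(-0.47) = -0.4382
tanh(2.27) = 0.9789
tanh(-1.41) = -0.8875
result = [0.968, -0.9897, -0.4382, 0.9789, -0.8875]

[0.968, -0.9897, -0.4382, 0.9789, -0.8875]


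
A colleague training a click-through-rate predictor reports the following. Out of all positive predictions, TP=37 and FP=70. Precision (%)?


Precision = TP/(TP+FP)
= 37/(37+70)
= 37/107 = 34.58%

34.58%


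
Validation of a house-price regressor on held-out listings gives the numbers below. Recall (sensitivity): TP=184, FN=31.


Recall = TP/(TP+FN)
= 184/(184+31)
= 184/215 = 85.58%

85.58%


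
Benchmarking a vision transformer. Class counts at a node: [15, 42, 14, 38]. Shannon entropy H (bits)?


Probabilities: [15/109, 42/109, 14/109, 38/109] ≈ [0.1376, 0.3853, 0.1284, 0.3486]
H = -((15/109)·log₂(15/109) + (42/109)·log₂(42/109) + (14/109)·log₂(14/109) + (38/109)·log₂(38/109))
  = 1.8342 bits

1.8342 bits


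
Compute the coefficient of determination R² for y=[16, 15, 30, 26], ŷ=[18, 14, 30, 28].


ȳ = 21.75
SS_res = Σ(y-ŷ)² = 9
SS_tot = Σ(y-ȳ)² = 164.75
R² = 1 - SS_res/SS_tot = 1 - 0.0546 = 0.9454

0.9454


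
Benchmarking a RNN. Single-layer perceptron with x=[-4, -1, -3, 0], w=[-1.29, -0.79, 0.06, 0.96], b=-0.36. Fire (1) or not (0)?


z = (-4)·(-1.29) + (-1)·(-0.79) + (-3)·(0.06) + (0)·(0.96) - 0.36
  = 5.41
step(z) = 1 (z≥0)

1


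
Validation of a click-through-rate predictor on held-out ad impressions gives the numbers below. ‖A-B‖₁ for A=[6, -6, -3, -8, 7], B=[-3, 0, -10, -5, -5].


d = |6+ 3| + |-6-0| + |-3+ 10| + |-8+ 5| + |7+ 5|
  = 9 + 6 + 7 + 3 + 12
  = 37

37


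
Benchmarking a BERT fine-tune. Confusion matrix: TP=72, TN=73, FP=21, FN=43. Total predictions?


Total = TP + TN + FP + FN
= 72 + 73 + 21 + 43
= 209
(Predicted positive: 93, predicted negative: 116)

209


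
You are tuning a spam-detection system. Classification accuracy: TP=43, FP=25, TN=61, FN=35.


Accuracy = (TP+TN)/(TP+TN+FP+FN)
= (43+61)/(164)
= 104/164 = 63.41%

63.41%


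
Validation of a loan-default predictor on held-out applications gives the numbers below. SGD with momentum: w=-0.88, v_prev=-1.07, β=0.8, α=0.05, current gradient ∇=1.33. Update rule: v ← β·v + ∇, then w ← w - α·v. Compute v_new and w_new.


v_new = 0.8·-1.07 + 1.33 = -0.856 + 1.33 = 0.474
w_new = -0.88 - 0.05·0.474 = -0.88 - 0.0237 = -0.9037

v_new=0.474, w_new=-0.9037


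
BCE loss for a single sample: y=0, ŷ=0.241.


BCE = -[y·ln(p) + (1-y)·ln(1-p)]
= -0 - 1·ln(1-0.241)
= -ln(0.759) = 0.2758

0.2758


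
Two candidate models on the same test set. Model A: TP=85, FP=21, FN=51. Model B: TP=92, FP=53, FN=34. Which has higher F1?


Model A: P=85/106=0.8019, R=85/136=0.625, F1=2PR/(P+R)=2TP/(2TP+FP+FN)=170/242=0.7025
Model B: P=92/145=0.6345, R=92/126=0.7302, F1=2PR/(P+R)=2TP/(2TP+FP+FN)=184/271=0.679
0.7025 > 0.679 → Model A

Model A


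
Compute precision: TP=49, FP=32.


Precision = TP/(TP+FP)
= 49/(49+32)
= 49/81 = 60.49%

60.49%


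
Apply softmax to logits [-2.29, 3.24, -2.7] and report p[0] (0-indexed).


Exponentials: e^-2.29=0.1013, e^3.24=25.5337, e^-2.7=0.0672
Sum = 25.7022
Softmax = [0.0039, 0.9934, 0.0026]
p[0] = 0.1013/25.7022 = 0.0039

0.0039


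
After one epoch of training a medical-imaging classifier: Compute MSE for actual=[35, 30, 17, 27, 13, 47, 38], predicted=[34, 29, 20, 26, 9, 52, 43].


Squared errors: (35-34)²=1, (30-29)²=1, (17-20)²=9, (27-26)²=1, (13-9)²=16, (47-52)²=25, (38-43)²=25
Sum = 78
MSE = 78/7 = 78/7

78/7


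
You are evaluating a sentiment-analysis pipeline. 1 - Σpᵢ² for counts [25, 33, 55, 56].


Probabilities: [25/169, 33/169, 55/169, 56/169] ≈ [0.1479, 0.1953, 0.3254, 0.3314]
Σpᵢ² = (625 + 1089 + 3025 + 3136)/169² = 7875/28561
Gini = 1 - Σpᵢ² = 1 - 7875/28561 = 0.7243

0.7243


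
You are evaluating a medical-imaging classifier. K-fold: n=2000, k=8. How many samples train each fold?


Fold size = 2000/8 = 250
Training per fold = 2000 - 250 = 1750

1750


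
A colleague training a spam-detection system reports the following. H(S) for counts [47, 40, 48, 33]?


Probabilities: [47/168, 40/168, 48/168, 33/168] ≈ [0.2798, 0.2381, 0.2857, 0.1964]
H = -((47/168)·log₂(47/168) + (40/168)·log₂(40/168) + (48/168)·log₂(48/168) + (33/168)·log₂(33/168))
  = 1.9847 bits

1.9847 bits


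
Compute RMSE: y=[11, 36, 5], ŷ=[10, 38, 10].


MSE = 30/3 = 10
RMSE = √(30/3) = 3.1623

3.1623


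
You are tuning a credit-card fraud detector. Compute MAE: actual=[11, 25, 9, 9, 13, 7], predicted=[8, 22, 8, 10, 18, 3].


Absolute errors: |11-8|=3, |25-22|=3, |9-8|=1, |9-10|=1, |13-18|=5, |7-3|=4
Sum = 17
MAE = 17/6 = 17/6

17/6


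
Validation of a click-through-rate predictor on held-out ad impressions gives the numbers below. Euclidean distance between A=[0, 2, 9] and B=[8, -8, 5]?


d = √((0-8)² + (2+ 8)² + (9-5)²)
  = √(64 + 100 + 16)
  = √180 = 13.4164

13.4164


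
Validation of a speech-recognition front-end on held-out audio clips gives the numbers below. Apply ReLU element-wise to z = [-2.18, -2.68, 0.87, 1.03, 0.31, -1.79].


ReLU(-2.18) = max(0, -2.18) = 0.0
ReLU(-2.68) = max(0, -2.68) = 0.0
ReLU(0.87) = max(0, 0.87) = 0.87
ReLU(1.03) = max(0, 1.03) = 1.03
ReLU(0.31) = max(0, 0.31) = 0.31
ReLU(-1.79) = max(0, -1.79) = 0.0
result = [0.0, 0.0, 0.87, 1.03, 0.31, 0.0]

[0.0, 0.0, 0.87, 1.03, 0.31, 0.0]


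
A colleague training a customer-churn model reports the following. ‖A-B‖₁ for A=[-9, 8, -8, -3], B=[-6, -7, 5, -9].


d = |-9+ 6| + |8+ 7| + |-8-5| + |-3+ 9|
  = 3 + 15 + 13 + 6
  = 37

37


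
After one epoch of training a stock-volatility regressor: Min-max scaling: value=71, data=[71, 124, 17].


min=17, max=124
(71-17)/(124-17) = 54/107 = 0.5047

0.5047


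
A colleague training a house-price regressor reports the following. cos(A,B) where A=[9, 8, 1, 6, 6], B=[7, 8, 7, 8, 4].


A·B = 9·7 + 8·8 + 1·7 + 6·8 + 6·4 = 206
‖A‖ = √218 = 14.7648, ‖B‖ = √242 = 15.5563
cos = 206/(√218·√242) = 206/√52756 = 0.8969

0.8969


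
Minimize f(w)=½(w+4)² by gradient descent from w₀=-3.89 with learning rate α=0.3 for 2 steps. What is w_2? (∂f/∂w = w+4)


step 1: grad = -3.89+4 = 0.11; w = -3.89 - 0.3·(0.11) = -3.923
step 2: grad = -3.923+4 = 0.077; w = -3.923 - 0.3·(0.077) = -3.9461

-3.9461


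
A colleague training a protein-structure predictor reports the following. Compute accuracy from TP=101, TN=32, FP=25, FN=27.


Accuracy = (TP+TN)/(TP+TN+FP+FN)
= (101+32)/(185)
= 133/185 = 71.89%

71.89%


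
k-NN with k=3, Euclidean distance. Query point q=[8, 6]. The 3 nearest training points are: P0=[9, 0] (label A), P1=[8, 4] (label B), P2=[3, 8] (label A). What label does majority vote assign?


d(q,P0) = 6.0828  (label A)
d(q,P1) = 2.0  (label B)
d(q,P2) = 5.3852  (label A)
Votes: A=2, B=1
Majority → A

A


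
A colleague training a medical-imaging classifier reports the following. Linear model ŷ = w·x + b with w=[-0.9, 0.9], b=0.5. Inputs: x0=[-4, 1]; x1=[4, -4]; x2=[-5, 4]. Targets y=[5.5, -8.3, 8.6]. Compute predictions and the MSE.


ŷ0 = (-0.9)·(-4) + (0.9)·(1) + 0.5 = 5.0
ŷ1 = (-0.9)·(4) + (0.9)·(-4) + 0.5 = -6.7
ŷ2 = (-0.9)·(-5) + (0.9)·(4) + 0.5 = 8.6
errors² = [0.25, 2.56, 0.0]
MSE = 2.8100/3 = 0.9367

0.9367


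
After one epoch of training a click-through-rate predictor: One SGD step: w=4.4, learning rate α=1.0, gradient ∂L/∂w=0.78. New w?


w_new = w - α·∇
= 4.4 - 1.0·0.78
= 4.4 - 0.78
= 3.62

3.62


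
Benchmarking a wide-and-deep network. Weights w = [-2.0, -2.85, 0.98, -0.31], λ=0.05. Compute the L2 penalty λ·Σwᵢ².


‖w‖₂² = (-2.0)² + (-2.85)² + (0.98)² + (-0.31)²
     = 4 + 8.1225 + 0.9604 + 0.0961
     = 13.179
λ·‖w‖₂² = 0.05·13.179 = 0.65895

0.65895


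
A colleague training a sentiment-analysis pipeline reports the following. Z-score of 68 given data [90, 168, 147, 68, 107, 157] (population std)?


μ = 122.8333, σ = 36.8032
z = (68 - 122.8333)/36.8032 = -1.4899

-1.4899


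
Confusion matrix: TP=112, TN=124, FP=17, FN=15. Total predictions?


Total = TP + TN + FP + FN
= 112 + 124 + 17 + 15
= 268
(Predicted positive: 129, predicted negative: 139)

268


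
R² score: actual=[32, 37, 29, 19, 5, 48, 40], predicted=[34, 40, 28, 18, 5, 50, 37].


ȳ = 30
SS_res = Σ(y-ŷ)² = 28
SS_tot = Σ(y-ȳ)² = 1224
R² = 1 - SS_res/SS_tot = 1 - 0.0229 = 0.9771

0.9771


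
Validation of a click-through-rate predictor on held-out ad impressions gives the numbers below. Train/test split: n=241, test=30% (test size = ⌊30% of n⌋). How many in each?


Test = ⌊241·30/100⌋ = 72
Train = 241 - 72 = 169

Train: 169, Test: 72


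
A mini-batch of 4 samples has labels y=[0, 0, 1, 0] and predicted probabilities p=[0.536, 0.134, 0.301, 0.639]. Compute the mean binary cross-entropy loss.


L[0] = -ln(1-0.536) = -ln(0.464) = 0.7679
L[1] = -ln(1-0.134) = -ln(0.866) = 0.1439
L[2] = -ln(0.301) = 1.2006
L[3] = -ln(1-0.639) = -ln(0.361) = 1.0189
mean = (0.7679 + 0.1439 + 1.2006 + 1.0189)/4 = 0.7828

0.7828


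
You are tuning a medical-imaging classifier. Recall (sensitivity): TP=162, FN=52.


Recall = TP/(TP+FN)
= 162/(162+52)
= 162/214 = 75.7%

75.7%


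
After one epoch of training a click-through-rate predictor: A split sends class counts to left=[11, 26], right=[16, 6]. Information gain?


Parent = [27, 32], H_parent = 0.9948
H_left = 0.878 (n=37), H_right = 0.8454 (n=22)
H_children = (37/59)·0.878 + (22/59)·0.8454 = 0.8658
IG = 0.9948 - 0.8658 = 0.129

0.129


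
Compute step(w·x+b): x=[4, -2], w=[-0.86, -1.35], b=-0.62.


z = (4)·(-0.86) + (-2)·(-1.35) - 0.62
  = -1.36
step(z) = 0 (z<0)

0


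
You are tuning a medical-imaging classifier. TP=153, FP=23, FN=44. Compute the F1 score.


Precision = 153/176 = 0.8693
Recall = 153/197 = 0.7766
F1 = 2·P·R/(P+R) = 2·TP/(2·TP+FP+FN) = 306/(306+23+44) = 306/373 = 0.8204

0.8204


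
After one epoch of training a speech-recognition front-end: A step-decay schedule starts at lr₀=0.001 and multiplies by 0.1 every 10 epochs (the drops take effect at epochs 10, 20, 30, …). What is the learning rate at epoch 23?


n_drops = ⌊23/10⌋ = 2
lr = 0.001·0.1^2 = 0.001·0.01 = 0.00001

0.00001


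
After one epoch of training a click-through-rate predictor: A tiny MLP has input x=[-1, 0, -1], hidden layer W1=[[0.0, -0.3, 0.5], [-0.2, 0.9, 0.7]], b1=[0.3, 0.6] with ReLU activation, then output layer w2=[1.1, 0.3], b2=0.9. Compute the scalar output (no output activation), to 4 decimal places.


z1[0] = (0.0)·(-1) + (-0.3)·(0) + (0.5)·(-1) + 0.3 = -0.2
z1[1] = (-0.2)·(-1) + (0.9)·(0) + (0.7)·(-1) + 0.6 = 0.1
h = ReLU(z1) = [0.0, 0.1]
output = (1.1)·(0.0) + (0.3)·(0.1) + 0.9 = 0.93

0.93


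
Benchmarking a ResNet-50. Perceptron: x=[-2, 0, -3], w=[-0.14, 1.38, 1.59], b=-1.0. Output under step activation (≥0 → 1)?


z = (-2)·(-0.14) + (0)·(1.38) + (-3)·(1.59) - 1.0
  = -5.49
step(z) = 0 (z<0)

0


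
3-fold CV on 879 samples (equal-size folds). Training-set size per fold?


Fold size = 879/3 = 293
Training per fold = 879 - 293 = 586

586


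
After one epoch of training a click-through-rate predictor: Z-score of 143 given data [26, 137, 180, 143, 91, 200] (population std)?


μ = 129.5, σ = 57.6679
z = (143 - 129.5)/57.6679 = 0.2341

0.2341


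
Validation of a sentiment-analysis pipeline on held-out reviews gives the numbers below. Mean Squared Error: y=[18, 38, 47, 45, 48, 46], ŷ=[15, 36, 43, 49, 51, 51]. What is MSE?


Squared errors: (18-15)²=9, (38-36)²=4, (47-43)²=16, (45-49)²=16, (48-51)²=9, (46-51)²=25
Sum = 79
MSE = 79/6 = 79/6

79/6


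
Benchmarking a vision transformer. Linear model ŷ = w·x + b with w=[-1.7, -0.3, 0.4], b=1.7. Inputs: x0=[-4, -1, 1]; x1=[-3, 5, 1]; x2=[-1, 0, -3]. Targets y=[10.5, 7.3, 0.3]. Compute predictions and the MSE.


ŷ0 = (-1.7)·(-4) + (-0.3)·(-1) + (0.4)·(1) + 1.7 = 9.2
ŷ1 = (-1.7)·(-3) + (-0.3)·(5) + (0.4)·(1) + 1.7 = 5.7
ŷ2 = (-1.7)·(-1) + (-0.3)·(0) + (0.4)·(-3) + 1.7 = 2.2
errors² = [1.69, 2.56, 3.61]
MSE = 7.8600/3 = 2.62

2.62


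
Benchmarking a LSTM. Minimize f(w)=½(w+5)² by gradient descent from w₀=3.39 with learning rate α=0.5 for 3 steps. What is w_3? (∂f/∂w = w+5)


step 1: grad = 3.39+5 = 8.39; w = 3.39 - 0.5·(8.39) = -0.805
step 2: grad = -0.805+5 = 4.195; w = -0.805 - 0.5·(4.195) = -2.9025
step 3: grad = -2.9025+5 = 2.0975; w = -2.9025 - 0.5·(2.0975) = -3.95125

-3.95125


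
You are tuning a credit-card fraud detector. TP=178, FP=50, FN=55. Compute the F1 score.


Precision = 178/228 = 0.7807
Recall = 178/233 = 0.7639
F1 = 2·P·R/(P+R) = 2·TP/(2·TP+FP+FN) = 356/(356+50+55) = 356/461 = 0.7722

0.7722


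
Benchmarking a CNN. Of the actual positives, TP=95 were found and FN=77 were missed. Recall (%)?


Recall = TP/(TP+FN)
= 95/(95+77)
= 95/172 = 55.23%

55.23%


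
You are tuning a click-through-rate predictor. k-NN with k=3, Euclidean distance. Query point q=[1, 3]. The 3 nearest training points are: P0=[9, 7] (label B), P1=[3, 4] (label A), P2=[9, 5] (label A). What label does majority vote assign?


d(q,P0) = 8.9443  (label B)
d(q,P1) = 2.2361  (label A)
d(q,P2) = 8.2462  (label A)
Votes: A=2, B=1
Majority → A

A


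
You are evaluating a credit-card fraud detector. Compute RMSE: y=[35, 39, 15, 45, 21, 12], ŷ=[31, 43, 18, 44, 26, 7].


MSE = 92/6 = 15.3333
RMSE = √(92/6) = 3.9158

3.9158


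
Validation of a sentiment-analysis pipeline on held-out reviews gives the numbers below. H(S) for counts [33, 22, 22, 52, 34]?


Probabilities: [33/163, 22/163, 22/163, 52/163, 34/163] ≈ [0.2025, 0.135, 0.135, 0.319, 0.2086]
H = -((33/163)·log₂(33/163) + (22/163)·log₂(22/163) + (22/163)·log₂(22/163) + (52/163)·log₂(52/163) + (34/163)·log₂(34/163))
  = 2.244 bits

2.244 bits


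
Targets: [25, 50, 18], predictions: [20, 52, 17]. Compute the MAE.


Absolute errors: |25-20|=5, |50-52|=2, |18-17|=1
Sum = 8
MAE = 8/3 = 8/3

8/3


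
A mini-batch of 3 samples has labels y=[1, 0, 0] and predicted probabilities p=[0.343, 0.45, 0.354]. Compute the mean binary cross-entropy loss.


L[0] = -ln(0.343) = 1.07
L[1] = -ln(1-0.45) = -ln(0.55) = 0.5978
L[2] = -ln(1-0.354) = -ln(0.646) = 0.437
mean = (1.07 + 0.5978 + 0.437)/3 = 0.7016

0.7016


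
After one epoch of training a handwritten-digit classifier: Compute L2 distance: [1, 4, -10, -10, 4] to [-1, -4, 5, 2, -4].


d = √((1+ 1)² + (4+ 4)² + (-10-5)² + (-10-2)² + (4+ 4)²)
  = √(4 + 64 + 225 + 144 + 64)
  = √501 = 22.383

22.383


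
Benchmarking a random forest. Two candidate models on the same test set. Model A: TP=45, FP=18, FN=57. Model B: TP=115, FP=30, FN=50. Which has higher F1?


Model A: P=45/63=0.7143, R=45/102=0.4412, F1=2PR/(P+R)=2TP/(2TP+FP+FN)=90/165=0.5455
Model B: P=115/145=0.7931, R=115/165=0.697, F1=2PR/(P+R)=2TP/(2TP+FP+FN)=230/310=0.7419
0.5455 < 0.7419 → Model B

Model B


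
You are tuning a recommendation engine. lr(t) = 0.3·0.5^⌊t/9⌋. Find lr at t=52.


n_drops = ⌊52/9⌋ = 5
lr = 0.3·0.5^5 = 0.3·0.03125 = 0.009375

0.009375


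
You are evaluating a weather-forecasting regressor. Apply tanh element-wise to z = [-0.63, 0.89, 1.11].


tanh(-0.63) = -0.5581
tanh(0.89) = 0.7114
tanh(1.11) = 0.8041
result = [-0.5581, 0.7114, 0.8041]

[-0.5581, 0.7114, 0.8041]


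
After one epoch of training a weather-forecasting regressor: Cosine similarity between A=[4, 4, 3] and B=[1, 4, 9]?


A·B = 4·1 + 4·4 + 3·9 = 47
‖A‖ = √41 = 6.4031, ‖B‖ = √98 = 9.8995
cos = 47/(√41·√98) = 47/√4018 = 0.7415

0.7415


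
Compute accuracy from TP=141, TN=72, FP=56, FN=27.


Accuracy = (TP+TN)/(TP+TN+FP+FN)
= (141+72)/(296)
= 213/296 = 71.96%

71.96%


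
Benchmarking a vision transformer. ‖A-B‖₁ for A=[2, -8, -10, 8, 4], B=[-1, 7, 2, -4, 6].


d = |2+ 1| + |-8-7| + |-10-2| + |8+ 4| + |4-6|
  = 3 + 15 + 12 + 12 + 2
  = 44

44


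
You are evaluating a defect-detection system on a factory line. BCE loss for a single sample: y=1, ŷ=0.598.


BCE = -[y·ln(p) + (1-y)·ln(1-p)]
= -1·ln(0.598) - 0
= -ln(0.598) = 0.5142

0.5142


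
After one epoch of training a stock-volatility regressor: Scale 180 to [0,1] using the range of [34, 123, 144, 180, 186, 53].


min=34, max=186
(180-34)/(186-34) = 146/152 = 0.9605

0.9605


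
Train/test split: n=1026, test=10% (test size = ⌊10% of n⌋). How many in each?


Test = ⌊1026·10/100⌋ = 102
Train = 1026 - 102 = 924

Train: 924, Test: 102


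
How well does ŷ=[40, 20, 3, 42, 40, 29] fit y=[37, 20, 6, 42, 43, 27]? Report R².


ȳ = 29.1667
SS_res = Σ(y-ŷ)² = 31
SS_tot = Σ(y-ȳ)² = 1042.83
R² = 1 - SS_res/SS_tot = 1 - 0.0297 = 0.9703

0.9703


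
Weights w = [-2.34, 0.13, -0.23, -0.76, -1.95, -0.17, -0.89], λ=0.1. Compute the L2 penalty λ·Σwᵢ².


‖w‖₂² = (-2.34)² + (0.13)² + (-0.23)² + (-0.76)² + (-1.95)² + (-0.17)² + (-0.89)²
     = 5.4756 + 0.0169 + 0.0529 + 0.5776 + 3.8025 + 0.0289 + 0.7921
     = 10.7465
λ·‖w‖₂² = 0.1·10.7465 = 1.07465

1.07465


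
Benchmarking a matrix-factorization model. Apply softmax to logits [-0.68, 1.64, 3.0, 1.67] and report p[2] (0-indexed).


Exponentials: e^-0.68=0.5066, e^1.64=5.1552, e^3.0=20.0855, e^1.67=5.3122
Sum = 31.0595
Softmax = [0.0163, 0.166, 0.6467, 0.171]
p[2] = 20.0855/31.0595 = 0.6467

0.6467


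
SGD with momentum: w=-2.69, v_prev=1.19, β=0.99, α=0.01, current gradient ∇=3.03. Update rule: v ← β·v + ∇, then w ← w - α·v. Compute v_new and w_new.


v_new = 0.99·1.19 + 3.03 = 1.1781 + 3.03 = 4.2081
w_new = -2.69 - 0.01·4.2081 = -2.69 - 0.042081 = -2.732081

v_new=4.2081, w_new=-2.732081


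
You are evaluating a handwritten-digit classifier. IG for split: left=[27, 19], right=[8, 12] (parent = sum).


Parent = [35, 31], H_parent = 0.9973
H_left = 0.9781 (n=46), H_right = 0.971 (n=20)
H_children = (46/66)·0.9781 + (20/66)·0.971 = 0.9759
IG = 0.9973 - 0.9759 = 0.0214

0.0214


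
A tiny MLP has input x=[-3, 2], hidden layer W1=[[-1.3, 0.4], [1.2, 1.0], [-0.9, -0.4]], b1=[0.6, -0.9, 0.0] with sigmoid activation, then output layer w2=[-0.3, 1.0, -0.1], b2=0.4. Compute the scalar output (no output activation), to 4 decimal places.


z1[0] = (-1.3)·(-3) + (0.4)·(2) + 0.6 = 5.3
z1[1] = (1.2)·(-3) + (1.0)·(2) - 0.9 = -2.5
z1[2] = (-0.9)·(-3) + (-0.4)·(2) + 0.0 = 1.9
h = sigmoid(z1) = [0.995, 0.0759, 0.8699]
output = (-0.3)·(0.995) + (1.0)·(0.0759) + (-0.1)·(0.8699) + 0.4 = 0.0904

0.0904


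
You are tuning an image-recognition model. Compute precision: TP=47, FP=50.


Precision = TP/(TP+FP)
= 47/(47+50)
= 47/97 = 48.45%

48.45%


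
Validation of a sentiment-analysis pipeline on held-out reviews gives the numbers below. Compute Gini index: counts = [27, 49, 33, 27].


Probabilities: [27/136, 49/136, 33/136, 27/136] ≈ [0.1985, 0.3603, 0.2426, 0.1985]
Σpᵢ² = (729 + 2401 + 1089 + 729)/136² = 4948/18496
Gini = 1 - Σpᵢ² = 1 - 4948/18496 = 0.7325

0.7325


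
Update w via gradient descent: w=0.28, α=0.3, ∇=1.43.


w_new = w - α·∇
= 0.28 - 0.3·1.43
= 0.28 - 0.429
= -0.149

-0.149


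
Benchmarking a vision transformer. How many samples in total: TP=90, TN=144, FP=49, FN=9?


Total = TP + TN + FP + FN
= 90 + 144 + 49 + 9
= 292
(Predicted positive: 139, predicted negative: 153)

292


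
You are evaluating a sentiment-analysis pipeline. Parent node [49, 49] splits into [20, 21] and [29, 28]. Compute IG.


Parent = [49, 49], H_parent = 1
H_left = 0.9996 (n=41), H_right = 0.9998 (n=57)
H_children = (41/98)·0.9996 + (57/98)·0.9998 = 0.9997
IG = 1 - 0.9997 = 0.0003

0.0003


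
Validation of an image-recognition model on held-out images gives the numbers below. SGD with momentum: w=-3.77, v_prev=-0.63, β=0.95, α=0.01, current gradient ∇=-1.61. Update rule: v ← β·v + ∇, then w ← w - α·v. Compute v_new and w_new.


v_new = 0.95·-0.63 - 1.61 = -0.5985 - 1.61 = -2.2085
w_new = -3.77 - 0.01·-2.2085 = -3.77 + 0.022085 = -3.747915

v_new=-2.2085, w_new=-3.747915


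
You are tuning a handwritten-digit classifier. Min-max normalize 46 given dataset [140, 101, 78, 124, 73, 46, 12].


min=12, max=140
(46-12)/(140-12) = 34/128 = 0.2656

0.2656


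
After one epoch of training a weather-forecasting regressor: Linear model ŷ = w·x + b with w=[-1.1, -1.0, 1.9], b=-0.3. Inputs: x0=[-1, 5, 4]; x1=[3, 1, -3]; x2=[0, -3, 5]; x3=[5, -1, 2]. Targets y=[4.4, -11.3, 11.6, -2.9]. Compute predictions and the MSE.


ŷ0 = (-1.1)·(-1) + (-1.0)·(5) + (1.9)·(4) - 0.3 = 3.4
ŷ1 = (-1.1)·(3) + (-1.0)·(1) + (1.9)·(-3) - 0.3 = -10.3
ŷ2 = (-1.1)·(0) + (-1.0)·(-3) + (1.9)·(5) - 0.3 = 12.2
ŷ3 = (-1.1)·(5) + (-1.0)·(-1) + (1.9)·(2) - 0.3 = -1.0
errors² = [1.0, 1.0, 0.36, 3.61]
MSE = 5.9700/4 = 1.4925

1.4925


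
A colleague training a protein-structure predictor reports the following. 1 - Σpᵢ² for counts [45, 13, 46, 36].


Probabilities: [45/140, 13/140, 46/140, 36/140] ≈ [0.3214, 0.0929, 0.3286, 0.2571]
Σpᵢ² = (2025 + 169 + 2116 + 1296)/140² = 5606/19600
Gini = 1 - Σpᵢ² = 1 - 5606/19600 = 0.714

0.714


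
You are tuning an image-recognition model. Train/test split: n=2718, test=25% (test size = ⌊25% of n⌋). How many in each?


Test = ⌊2718·25/100⌋ = 679
Train = 2718 - 679 = 2039

Train: 2039, Test: 679


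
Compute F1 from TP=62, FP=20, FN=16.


Precision = 62/82 = 0.7561
Recall = 62/78 = 0.7949
F1 = 2·P·R/(P+R) = 2·TP/(2·TP+FP+FN) = 124/(124+20+16) = 124/160 = 0.775

0.775


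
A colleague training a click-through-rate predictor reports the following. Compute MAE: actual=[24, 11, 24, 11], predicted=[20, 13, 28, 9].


Absolute errors: |24-20|=4, |11-13|=2, |24-28|=4, |11-9|=2
Sum = 12
MAE = 12/4 = 3

3


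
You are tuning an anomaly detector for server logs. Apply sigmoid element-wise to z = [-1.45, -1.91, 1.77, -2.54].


σ(-1.45) = 1/(1+e^1.45) = 0.19
σ(-1.91) = 1/(1+e^1.91) = 0.129
σ(1.77) = 1/(1+e^-1.77) = 0.8545
σ(-2.54) = 1/(1+e^2.54) = 0.0731
result = [0.19, 0.129, 0.8545, 0.0731]

[0.19, 0.129, 0.8545, 0.0731]


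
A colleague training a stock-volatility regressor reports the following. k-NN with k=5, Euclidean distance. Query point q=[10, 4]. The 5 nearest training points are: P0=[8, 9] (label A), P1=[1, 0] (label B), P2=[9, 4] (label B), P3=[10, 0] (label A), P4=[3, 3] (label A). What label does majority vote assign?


d(q,P0) = 5.3852  (label A)
d(q,P1) = 9.8489  (label B)
d(q,P2) = 1.0  (label B)
d(q,P3) = 4.0  (label A)
d(q,P4) = 7.0711  (label A)
Votes: A=3, B=2
Majority → A

A


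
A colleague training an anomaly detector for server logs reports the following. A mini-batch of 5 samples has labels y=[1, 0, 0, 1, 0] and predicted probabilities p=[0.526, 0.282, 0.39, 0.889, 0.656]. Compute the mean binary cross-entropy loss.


L[0] = -ln(0.526) = 0.6425
L[1] = -ln(1-0.282) = -ln(0.718) = 0.3313
L[2] = -ln(1-0.39) = -ln(0.61) = 0.4943
L[3] = -ln(0.889) = 0.1177
L[4] = -ln(1-0.656) = -ln(0.344) = 1.0671
mean = (0.6425 + 0.3313 + 0.4943 + 0.1177 + 1.0671)/5 = 0.5306

0.5306


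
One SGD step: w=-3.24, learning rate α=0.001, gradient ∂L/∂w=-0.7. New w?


w_new = w - α·∇
= -3.24 - 0.001·-0.7
= -3.24 + 0.0007
= -3.2393

-3.2393


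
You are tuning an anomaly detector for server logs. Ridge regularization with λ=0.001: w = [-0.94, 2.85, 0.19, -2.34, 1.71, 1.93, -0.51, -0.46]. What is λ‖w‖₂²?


‖w‖₂² = (-0.94)² + (2.85)² + (0.19)² + (-2.34)² + (1.71)² + (1.93)² + (-0.51)² + (-0.46)²
     = 0.8836 + 8.1225 + 0.0361 + 5.4756 + 2.9241 + 3.7249 + 0.2601 + 0.2116
     = 21.6385
λ·‖w‖₂² = 0.001·21.6385 = 0.021639

0.021639


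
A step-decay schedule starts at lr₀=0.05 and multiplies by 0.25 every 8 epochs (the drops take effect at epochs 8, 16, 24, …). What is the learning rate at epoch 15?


n_drops = ⌊15/8⌋ = 1
lr = 0.05·0.25^1 = 0.05·0.25 = 0.0125

0.0125


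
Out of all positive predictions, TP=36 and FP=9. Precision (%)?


Precision = TP/(TP+FP)
= 36/(36+9)
= 36/45 = 80.0%

80.0%


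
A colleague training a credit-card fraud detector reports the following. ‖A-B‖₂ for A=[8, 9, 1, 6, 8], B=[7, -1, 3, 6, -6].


d = √((8-7)² + (9+ 1)² + (1-3)² + (6-6)² + (8+ 6)²)
  = √(1 + 100 + 4 + 0 + 196)
  = √301 = 17.3494

17.3494


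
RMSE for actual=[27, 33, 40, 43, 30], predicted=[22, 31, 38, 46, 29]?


MSE = 43/5 = 8.6
RMSE = √(43/5) = 2.9326

2.9326


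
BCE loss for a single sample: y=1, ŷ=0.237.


BCE = -[y·ln(p) + (1-y)·ln(1-p)]
= -1·ln(0.237) - 0
= -ln(0.237) = 1.4397

1.4397


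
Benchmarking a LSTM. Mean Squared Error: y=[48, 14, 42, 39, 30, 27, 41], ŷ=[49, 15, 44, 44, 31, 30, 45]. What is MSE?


Squared errors: (48-49)²=1, (14-15)²=1, (42-44)²=4, (39-44)²=25, (30-31)²=1, (27-30)²=9, (41-45)²=16
Sum = 57
MSE = 57/7 = 57/7

57/7


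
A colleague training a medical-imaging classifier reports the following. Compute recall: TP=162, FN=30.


Recall = TP/(TP+FN)
= 162/(162+30)
= 162/192 = 84.38%

84.38%


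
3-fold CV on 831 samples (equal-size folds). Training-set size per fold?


Fold size = 831/3 = 277
Training per fold = 831 - 277 = 554

554


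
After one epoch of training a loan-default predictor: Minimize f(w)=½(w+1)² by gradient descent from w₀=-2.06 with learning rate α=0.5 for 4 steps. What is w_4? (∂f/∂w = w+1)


step 1: grad = -2.06+1 = -1.06; w = -2.06 - 0.5·(-1.06) = -1.53
step 2: grad = -1.53+1 = -0.53; w = -1.53 - 0.5·(-0.53) = -1.265
step 3: grad = -1.265+1 = -0.265; w = -1.265 - 0.5·(-0.265) = -1.1325
step 4: grad = -1.1325+1 = -0.1325; w = -1.1325 - 0.5·(-0.1325) = -1.06625

-1.06625


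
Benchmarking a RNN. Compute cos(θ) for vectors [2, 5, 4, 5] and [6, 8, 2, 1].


A·B = 2·6 + 5·8 + 4·2 + 5·1 = 65
‖A‖ = √70 = 8.3666, ‖B‖ = √105 = 10.247
cos = 65/(√70·√105) = 65/√7350 = 0.7582

0.7582


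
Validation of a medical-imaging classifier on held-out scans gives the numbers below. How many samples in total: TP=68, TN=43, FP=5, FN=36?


Total = TP + TN + FP + FN
= 68 + 43 + 5 + 36
= 152
(Predicted positive: 73, predicted negative: 79)

152


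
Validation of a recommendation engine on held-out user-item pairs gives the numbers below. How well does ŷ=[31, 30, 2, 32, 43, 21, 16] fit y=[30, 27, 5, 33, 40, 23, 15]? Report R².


ȳ = 24.7143
SS_res = Σ(y-ŷ)² = 34
SS_tot = Σ(y-ȳ)² = 821.43
R² = 1 - SS_res/SS_tot = 1 - 0.0414 = 0.9586

0.9586


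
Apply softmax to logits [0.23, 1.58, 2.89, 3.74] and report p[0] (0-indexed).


Exponentials: e^0.23=1.2586, e^1.58=4.855, e^2.89=17.9933, e^3.74=42.098
Sum = 66.2049
Softmax = [0.019, 0.0733, 0.2718, 0.6359]
p[0] = 1.2586/66.2049 = 0.019

0.019


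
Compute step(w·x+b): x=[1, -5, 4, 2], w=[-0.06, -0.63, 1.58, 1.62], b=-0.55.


z = (1)·(-0.06) + (-5)·(-0.63) + (4)·(1.58) + (2)·(1.62) - 0.55
  = 12.1
step(z) = 1 (z≥0)

1


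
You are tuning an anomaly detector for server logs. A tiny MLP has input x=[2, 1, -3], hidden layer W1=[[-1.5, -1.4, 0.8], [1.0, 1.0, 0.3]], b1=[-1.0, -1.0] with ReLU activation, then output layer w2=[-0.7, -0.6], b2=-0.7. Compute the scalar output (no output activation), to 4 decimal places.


z1[0] = (-1.5)·(2) + (-1.4)·(1) + (0.8)·(-3) - 1.0 = -7.8
z1[1] = (1.0)·(2) + (1.0)·(1) + (0.3)·(-3) - 1.0 = 1.1
h = ReLU(z1) = [0.0, 1.1]
output = (-0.7)·(0.0) + (-0.6)·(1.1) - 0.7 = -1.36

-1.36


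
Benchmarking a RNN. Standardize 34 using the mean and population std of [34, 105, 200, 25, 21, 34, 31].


μ = 64.2857, σ = 61.4532
z = (34 - 64.2857)/61.4532 = -0.4928

-0.4928


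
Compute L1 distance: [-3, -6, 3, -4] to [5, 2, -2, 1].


d = |-3-5| + |-6-2| + |3+ 2| + |-4-1|
  = 8 + 8 + 5 + 5
  = 26

26


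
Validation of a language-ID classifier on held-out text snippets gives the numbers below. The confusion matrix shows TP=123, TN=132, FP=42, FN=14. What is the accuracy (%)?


Accuracy = (TP+TN)/(TP+TN+FP+FN)
= (123+132)/(311)
= 255/311 = 81.99%

81.99%


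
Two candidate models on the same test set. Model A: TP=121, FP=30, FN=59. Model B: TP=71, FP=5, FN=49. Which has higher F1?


Model A: P=121/151=0.8013, R=121/180=0.6722, F1=2PR/(P+R)=2TP/(2TP+FP+FN)=242/331=0.7311
Model B: P=71/76=0.9342, R=71/120=0.5917, F1=2PR/(P+R)=2TP/(2TP+FP+FN)=142/196=0.7245
0.7311 > 0.7245 → Model A

Model A


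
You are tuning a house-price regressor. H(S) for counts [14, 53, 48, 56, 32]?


Probabilities: [14/203, 53/203, 48/203, 56/203, 32/203] ≈ [0.069, 0.2611, 0.2365, 0.2759, 0.1576]
H = -((14/203)·log₂(14/203) + (53/203)·log₂(53/203) + (48/203)·log₂(48/203) + (56/203)·log₂(56/203) + (32/203)·log₂(32/203))
  = 2.1965 bits

2.1965 bits


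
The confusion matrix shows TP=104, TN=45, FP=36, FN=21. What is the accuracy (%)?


Accuracy = (TP+TN)/(TP+TN+FP+FN)
= (104+45)/(206)
= 149/206 = 72.33%

72.33%


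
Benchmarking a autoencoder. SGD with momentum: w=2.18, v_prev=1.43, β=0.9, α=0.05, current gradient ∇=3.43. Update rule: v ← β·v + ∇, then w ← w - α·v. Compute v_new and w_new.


v_new = 0.9·1.43 + 3.43 = 1.287 + 3.43 = 4.717
w_new = 2.18 - 0.05·4.717 = 2.18 - 0.23585 = 1.94415

v_new=4.717, w_new=1.94415


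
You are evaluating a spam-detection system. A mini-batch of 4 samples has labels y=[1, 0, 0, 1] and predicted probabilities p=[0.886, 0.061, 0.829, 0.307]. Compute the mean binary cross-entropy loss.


L[0] = -ln(0.886) = 0.121
L[1] = -ln(1-0.061) = -ln(0.939) = 0.0629
L[2] = -ln(1-0.829) = -ln(0.171) = 1.7661
L[3] = -ln(0.307) = 1.1809
mean = (0.121 + 0.0629 + 1.7661 + 1.1809)/4 = 0.7827

0.7827


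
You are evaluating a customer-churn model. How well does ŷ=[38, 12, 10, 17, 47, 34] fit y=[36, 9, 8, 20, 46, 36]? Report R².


ȳ = 25.8333
SS_res = Σ(y-ŷ)² = 31
SS_tot = Σ(y-ȳ)² = 1248.83
R² = 1 - SS_res/SS_tot = 1 - 0.0248 = 0.9752

0.9752
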